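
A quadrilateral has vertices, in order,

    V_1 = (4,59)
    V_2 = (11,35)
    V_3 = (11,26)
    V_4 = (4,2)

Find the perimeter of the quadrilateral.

116

|V_1V_2| = √((7)² + (-24)²) = √625 = 25
|V_2V_3| = √((0)² + (-9)²) = √81 = 9
|V_3V_4| = √((-7)² + (-24)²) = √625 = 25
|V_4V_1| = √((0)² + (57)²) = √3249 = 57
Perimeter = 25 + 9 + 25 + 57 = 116.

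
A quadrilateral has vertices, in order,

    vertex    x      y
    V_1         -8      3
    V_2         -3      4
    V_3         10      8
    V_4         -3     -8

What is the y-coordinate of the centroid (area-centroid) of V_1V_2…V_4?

Apply the surveyor's formula. First the cross-terms c_i = x_i·y_{i+1} − x_{i+1}·y_i:
  -23, -64, -56, -73  ⇒  2A = -216, A = -108.
Then Σ (y_i + y_{i+1})·c_i = -564, so ȳ = -564 / (6·(-108)) = 47/54.

47/54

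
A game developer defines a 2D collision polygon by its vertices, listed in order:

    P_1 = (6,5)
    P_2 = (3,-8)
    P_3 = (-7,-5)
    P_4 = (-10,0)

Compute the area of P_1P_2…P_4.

Apply Gauss's area formula: 2A = Σ (x_i·y_{i+1} − x_{i+1}·y_i), indices taken mod 4.
P_1→P_2: (6)(-8) − (3)(5) = -63
P_2→P_3: (3)(-5) − (-7)(-8) = -71
P_3→P_4: (-7)(0) − (-10)(-5) = -50
P_4→P_1: (-10)(5) − (6)(0) = -50
Σ = -234
Area = |Σ|/2 = 117.

117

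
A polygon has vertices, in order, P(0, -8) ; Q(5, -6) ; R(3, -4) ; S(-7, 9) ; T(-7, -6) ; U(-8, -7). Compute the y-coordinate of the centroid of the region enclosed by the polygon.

Apply the surveyor's formula. First the cross-terms c_i = x_i·y_{i+1} − x_{i+1}·y_i:
  40, -2, -1, 105, 1, 64  ⇒  2A = 207, A = 103.5.
Then Σ (y_i + y_{i+1})·c_i = -1203, so ȳ = -1203 / (6·103.5) = -401/207.

-401/207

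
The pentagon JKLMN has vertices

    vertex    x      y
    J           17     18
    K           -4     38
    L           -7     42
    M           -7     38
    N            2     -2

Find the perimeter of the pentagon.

|JK| = √((-21)² + (20)²) = √841 = 29
|KL| = √((-3)² + (4)²) = √25 = 5
|LM| = √((0)² + (-4)²) = √16 = 4
|MN| = √((9)² + (-40)²) = √1681 = 41
|NJ| = √((15)² + (20)²) = √625 = 25
Perimeter = 29 + 5 + 4 + 41 + 25 = 104.

104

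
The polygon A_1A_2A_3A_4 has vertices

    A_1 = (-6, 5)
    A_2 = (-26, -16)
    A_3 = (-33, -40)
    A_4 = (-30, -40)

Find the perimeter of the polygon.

|A_1A_2| = √((-20)² + (-21)²) = √841 = 29
|A_2A_3| = √((-7)² + (-24)²) = √625 = 25
|A_3A_4| = √((3)² + (0)²) = √9 = 3
|A_4A_1| = √((24)² + (45)²) = √2601 = 51
Perimeter = 29 + 25 + 3 + 51 = 108.

108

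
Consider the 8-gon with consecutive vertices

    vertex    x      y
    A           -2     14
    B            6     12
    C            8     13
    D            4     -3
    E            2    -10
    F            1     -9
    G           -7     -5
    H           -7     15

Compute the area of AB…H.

260

Apply the shoelace (surveyor's) formula: 2A = Σ (x_i·y_{i+1} − x_{i+1}·y_i), indices taken mod 8.
Σ = (-108) + (-18) + (-76) + (-34) + (-8) + (-68) + (-140) + (-68) = -520
Area = |Σ|/2 = 260.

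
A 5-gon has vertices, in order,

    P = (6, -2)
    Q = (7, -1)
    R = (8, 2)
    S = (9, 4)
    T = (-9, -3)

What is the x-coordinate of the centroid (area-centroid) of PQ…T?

Apply the shoelace formula. First the cross-terms c_i = x_i·y_{i+1} − x_{i+1}·y_i:
  8, 22, 14, 9, 36  ⇒  2A = 89, A = 44.5.
Then Σ (x_i + x_{i+1})·c_i = 564, so x̄ = 564 / (6·44.5) = 188/89.

188/89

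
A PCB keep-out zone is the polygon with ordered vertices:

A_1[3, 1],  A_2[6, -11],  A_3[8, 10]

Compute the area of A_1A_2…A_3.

Σ = (-39) + (148) + (-22) = 87
Area = |Σ|/2 = 43.5.

43.5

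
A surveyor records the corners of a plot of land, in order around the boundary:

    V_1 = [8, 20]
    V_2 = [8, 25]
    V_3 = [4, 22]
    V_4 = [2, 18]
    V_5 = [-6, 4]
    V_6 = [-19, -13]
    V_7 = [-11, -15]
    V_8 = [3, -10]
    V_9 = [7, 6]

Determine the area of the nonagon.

445.5

Apply Gauss's area formula: 2A = Σ (x_i·y_{i+1} − x_{i+1}·y_i), indices taken mod 9.
V_1→V_2: (8)(25) − (8)(20) = 40
V_2→V_3: (8)(22) − (4)(25) = 76
V_3→V_4: (4)(18) − (2)(22) = 28
V_4→V_5: (2)(4) − (-6)(18) = 116
V_5→V_6: (-6)(-13) − (-19)(4) = 154
V_6→V_7: (-19)(-15) − (-11)(-13) = 142
V_7→V_8: (-11)(-10) − (3)(-15) = 155
V_8→V_9: (3)(6) − (7)(-10) = 88
V_9→V_1: (7)(20) − (8)(6) = 92
Σ = 891
Area = |Σ|/2 = 445.5.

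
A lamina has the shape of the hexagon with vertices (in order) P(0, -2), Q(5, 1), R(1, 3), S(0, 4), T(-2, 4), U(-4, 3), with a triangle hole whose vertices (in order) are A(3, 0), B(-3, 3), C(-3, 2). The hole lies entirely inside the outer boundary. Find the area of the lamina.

Outer boundary:
Σ = (10) + (14) + (4) + (8) + (10) + (8) = 54
Area = |Σ|/2 = 27.
Hole:
Apply Gauss's area formula: 2A = Σ (x_i·y_{i+1} − x_{i+1}·y_i), indices taken mod 3.
Σ = (9) + (3) + (-6) = 6
Area = |Σ|/2 = 3.
Net area = 27 − 3 = 24.

24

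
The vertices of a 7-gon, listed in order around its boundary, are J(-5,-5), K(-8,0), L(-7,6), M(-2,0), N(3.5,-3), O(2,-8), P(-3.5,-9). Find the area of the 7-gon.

Σ = (-40) + (-48) + (12) + (6) + (-22) + (-46) + (-27.5) = -165.5
Area = |Σ|/2 = 82.75.

82.75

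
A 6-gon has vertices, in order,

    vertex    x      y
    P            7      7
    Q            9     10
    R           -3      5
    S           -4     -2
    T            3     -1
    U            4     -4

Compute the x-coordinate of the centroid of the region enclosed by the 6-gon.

Apply the shoelace (surveyor's) formula. First the cross-terms c_i = x_i·y_{i+1} − x_{i+1}·y_i:
  7, 75, 26, 10, -8, 56  ⇒  2A = 166, A = 83.
Then Σ (x_i + x_{i+1})·c_i = 930, so x̄ = 930 / (6·83) = 155/83.

155/83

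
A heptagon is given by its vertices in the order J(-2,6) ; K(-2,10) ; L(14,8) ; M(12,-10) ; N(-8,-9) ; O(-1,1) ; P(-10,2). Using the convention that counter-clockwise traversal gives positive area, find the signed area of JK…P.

Apply the surveyor's formula: 2A = Σ (x_i·y_{i+1} − x_{i+1}·y_i), indices taken mod 7.
J→K: (-2)(10) − (-2)(6) = -8
K→L: (-2)(8) − (14)(10) = -156
L→M: (14)(-10) − (12)(8) = -236
M→N: (12)(-9) − (-8)(-10) = -188
N→O: (-8)(1) − (-1)(-9) = -17
O→P: (-1)(2) − (-10)(1) = 8
P→J: (-10)(6) − (-2)(2) = -56
Σ = -653
Signed area = Σ/2 = -326.5 (negative ⇒ clockwise traversal).

-326.5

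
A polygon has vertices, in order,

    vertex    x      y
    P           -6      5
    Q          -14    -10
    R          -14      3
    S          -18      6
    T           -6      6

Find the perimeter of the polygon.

|PQ| = √((-8)² + (-15)²) = √289 = 17
|QR| = √((0)² + (13)²) = √169 = 13
|RS| = √((-4)² + (3)²) = √25 = 5
|ST| = √((12)² + (0)²) = √144 = 12
|TP| = √((0)² + (-1)²) = √1 = 1
Perimeter = 17 + 13 + 5 + 12 + 1 = 48.

48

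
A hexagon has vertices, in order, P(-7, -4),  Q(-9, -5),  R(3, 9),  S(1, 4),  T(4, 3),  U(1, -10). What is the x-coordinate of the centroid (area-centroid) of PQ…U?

-98/97

Apply the shoelace formula. First the cross-terms c_i = x_i·y_{i+1} − x_{i+1}·y_i:
  -1, -66, 3, -13, -43, -74  ⇒  2A = -194, A = -97.
Then Σ (x_i + x_{i+1})·c_i = 588, so x̄ = 588 / (6·(-97)) = -98/97.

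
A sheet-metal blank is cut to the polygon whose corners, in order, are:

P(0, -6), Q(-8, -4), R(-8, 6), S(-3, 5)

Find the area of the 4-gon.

Apply Gauss's area formula: 2A = Σ (x_i·y_{i+1} − x_{i+1}·y_i), indices taken mod 4.
P→Q: (0)(-4) − (-8)(-6) = -48
Q→R: (-8)(6) − (-8)(-4) = -80
R→S: (-8)(5) − (-3)(6) = -22
S→P: (-3)(-6) − (0)(5) = 18
Σ = -132
Area = |Σ|/2 = 66.

66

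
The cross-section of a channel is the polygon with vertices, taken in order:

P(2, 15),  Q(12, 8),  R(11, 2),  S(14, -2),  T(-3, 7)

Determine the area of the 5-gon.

Apply Gauss's area formula: 2A = Σ (x_i·y_{i+1} − x_{i+1}·y_i), indices taken mod 5.
Σ = (-164) + (-64) + (-50) + (92) + (-59) = -245
Area = |Σ|/2 = 122.5.

122.5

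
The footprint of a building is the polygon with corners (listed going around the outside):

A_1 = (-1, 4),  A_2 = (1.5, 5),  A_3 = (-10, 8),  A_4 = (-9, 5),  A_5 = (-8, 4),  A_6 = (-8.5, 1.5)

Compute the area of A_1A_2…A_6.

33.25

Σ = (-11) + (62) + (22) + (4) + (22) + (-32.5) = 66.5
Area = |Σ|/2 = 33.25.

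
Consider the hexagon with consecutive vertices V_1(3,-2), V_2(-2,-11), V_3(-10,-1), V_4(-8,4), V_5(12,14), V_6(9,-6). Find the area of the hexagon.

275.5

Apply the surveyor's formula: 2A = Σ (x_i·y_{i+1} − x_{i+1}·y_i), indices taken mod 6.
V_1→V_2: (3)(-11) − (-2)(-2) = -37
V_2→V_3: (-2)(-1) − (-10)(-11) = -108
V_3→V_4: (-10)(4) − (-8)(-1) = -48
V_4→V_5: (-8)(14) − (12)(4) = -160
V_5→V_6: (12)(-6) − (9)(14) = -198
V_6→V_1: (9)(-2) − (3)(-6) = 0
Σ = -551
Area = |Σ|/2 = 275.5.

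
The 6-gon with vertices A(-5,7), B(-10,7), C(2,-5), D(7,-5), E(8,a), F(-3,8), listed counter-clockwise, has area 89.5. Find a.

-4

Write out the shoelace sum; only the two edges meeting at E involve a:
2·Area = [(7·a − 8·(-5)) + (8·8 − (-3)·a)] + 115
       = 10·a + 219 = 179
⇒ a = -4.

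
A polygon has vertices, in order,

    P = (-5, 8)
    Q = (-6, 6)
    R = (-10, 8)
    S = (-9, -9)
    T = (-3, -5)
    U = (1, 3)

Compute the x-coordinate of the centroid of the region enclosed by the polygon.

-1256/229

Apply Gauss's area formula. First the cross-terms c_i = x_i·y_{i+1} − x_{i+1}·y_i:
  18, 12, 162, 18, -4, 23  ⇒  2A = 229, A = 114.5.
Then Σ (x_i + x_{i+1})·c_i = -3768, so x̄ = -3768 / (6·114.5) = -1256/229.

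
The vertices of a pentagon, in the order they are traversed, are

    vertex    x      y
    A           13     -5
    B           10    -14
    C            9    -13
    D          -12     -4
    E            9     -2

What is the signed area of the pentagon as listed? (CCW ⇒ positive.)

Σ = (-132) + (-4) + (-192) + (60) + (-19) = -287
Signed area = Σ/2 = -143.5 (negative ⇒ clockwise traversal).

-143.5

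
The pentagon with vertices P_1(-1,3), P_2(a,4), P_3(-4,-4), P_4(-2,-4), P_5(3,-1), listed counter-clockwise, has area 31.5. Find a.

Write out the shoelace sum; only the two edges meeting at P_2 involve a:
2·Area = [((-1)·4 − a·3) + (a·(-4) − (-4)·4)] + 30
       = -7·a + 42 = 63
⇒ a = -3.

-3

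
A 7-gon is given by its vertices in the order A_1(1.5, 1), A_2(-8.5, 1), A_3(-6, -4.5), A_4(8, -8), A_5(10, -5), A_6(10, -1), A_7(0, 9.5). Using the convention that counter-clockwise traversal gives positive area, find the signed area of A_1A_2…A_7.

Apply the shoelace (surveyor's) formula: 2A = Σ (x_i·y_{i+1} − x_{i+1}·y_i), indices taken mod 7.
Cross-terms: 10, 44.25, 84, 40, 40, 95, -14.25  ⇒  Σ = 299
Signed area = Σ/2 = 149.5 (positive ⇒ counter-clockwise traversal).

149.5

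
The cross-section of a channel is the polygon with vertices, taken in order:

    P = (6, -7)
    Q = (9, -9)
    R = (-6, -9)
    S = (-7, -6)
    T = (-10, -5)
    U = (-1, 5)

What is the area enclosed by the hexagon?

128

Apply the shoelace (surveyor's) formula: 2A = Σ (x_i·y_{i+1} − x_{i+1}·y_i), indices taken mod 6.
Cross-terms: 9, -135, -27, -25, -55, -23  ⇒  Σ = -256
Area = |Σ|/2 = 128.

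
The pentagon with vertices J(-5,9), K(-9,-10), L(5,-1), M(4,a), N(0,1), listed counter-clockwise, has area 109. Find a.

The doubled signed area Σ (x_i y_{i+1} − x_{i+1} y_i) is linear in a.
With a=0 it equals 203; the coefficient of a is 5 (from the two edges through M).
So 5·a + 203 = 2·109 = 218 ⇒ a = 3.

3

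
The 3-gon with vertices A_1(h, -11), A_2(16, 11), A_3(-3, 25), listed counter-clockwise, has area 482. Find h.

-23

Write out the shoelace sum; only the two edges meeting at A_1 involve h:
2·Area = [((-3)·(-11) − h·25) + (h·11 − 16·(-11))] + 433
       = -14·h + 642 = 964
⇒ h = -23.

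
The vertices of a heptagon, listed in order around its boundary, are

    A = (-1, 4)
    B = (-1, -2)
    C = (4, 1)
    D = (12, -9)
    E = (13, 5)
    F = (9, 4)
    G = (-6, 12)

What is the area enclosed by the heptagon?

Apply the surveyor's formula: 2A = Σ (x_i·y_{i+1} − x_{i+1}·y_i), indices taken mod 7.
Σ = (6) + (7) + (-48) + (177) + (7) + (132) + (-12) = 269
Area = |Σ|/2 = 134.5.

134.5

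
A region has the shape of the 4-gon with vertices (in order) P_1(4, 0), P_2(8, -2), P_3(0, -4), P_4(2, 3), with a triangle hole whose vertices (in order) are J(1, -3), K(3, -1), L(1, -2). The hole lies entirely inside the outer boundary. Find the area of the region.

21

Outer boundary:
Apply Gauss's area formula: 2A = Σ (x_i·y_{i+1} − x_{i+1}·y_i), indices taken mod 4.
Σ = (-8) + (-32) + (8) + (-12) = -44
Area = |Σ|/2 = 22.
Hole:
Apply the surveyor's formula: 2A = Σ (x_i·y_{i+1} − x_{i+1}·y_i), indices taken mod 3.
Σ = (8) + (-5) + (-1) = 2
Area = |Σ|/2 = 1.
Net area = 22 − 1 = 21.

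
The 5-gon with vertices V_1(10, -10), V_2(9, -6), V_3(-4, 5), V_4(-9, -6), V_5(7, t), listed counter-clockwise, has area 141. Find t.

-10

Write out the shoelace sum; only the two edges meeting at V_5 involve t:
2·Area = [((-9)·t − 7·(-6)) + (7·(-10) − 10·t)] + 120
       = -19·t + 92 = 282
⇒ t = -10.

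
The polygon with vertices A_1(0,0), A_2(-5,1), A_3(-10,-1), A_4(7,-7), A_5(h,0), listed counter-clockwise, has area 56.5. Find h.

3

Write out the shoelace sum; only the two edges meeting at A_5 involve h:
2·Area = [(7·0 − h·(-7)) + (h·0 − 0·0)] + 92
       = 7·h + 92 = 113
⇒ h = 3.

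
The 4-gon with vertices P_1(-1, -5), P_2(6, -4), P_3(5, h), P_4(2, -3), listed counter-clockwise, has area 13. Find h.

0

Write out the shoelace sum; only the two edges meeting at P_3 involve h:
2·Area = [(6·h − 5·(-4)) + (5·(-3) − 2·h)] + 21
       = 4·h + 26 = 26
⇒ h = 0.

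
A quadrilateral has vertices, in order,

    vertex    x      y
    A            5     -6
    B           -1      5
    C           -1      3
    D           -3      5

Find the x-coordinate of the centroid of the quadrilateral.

Apply the shoelace formula. First the cross-terms c_i = x_i·y_{i+1} − x_{i+1}·y_i:
  19, 2, 4, -7  ⇒  2A = 18, A = 9.
Then Σ (x_i + x_{i+1})·c_i = 42, so x̄ = 42 / (6·9) = 7/9.

7/9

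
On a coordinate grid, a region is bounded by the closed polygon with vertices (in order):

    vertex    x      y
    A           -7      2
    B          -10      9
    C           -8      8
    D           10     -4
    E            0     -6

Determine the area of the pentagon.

Σ = (-43) + (-8) + (-48) + (-60) + (-42) = -201
Area = |Σ|/2 = 100.5.

100.5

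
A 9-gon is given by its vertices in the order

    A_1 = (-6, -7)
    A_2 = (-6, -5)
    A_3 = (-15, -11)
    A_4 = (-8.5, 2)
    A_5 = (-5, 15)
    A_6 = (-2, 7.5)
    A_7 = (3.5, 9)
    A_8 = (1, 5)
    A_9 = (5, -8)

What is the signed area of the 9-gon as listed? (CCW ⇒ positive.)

-210.625

Apply Gauss's area formula: 2A = Σ (x_i·y_{i+1} − x_{i+1}·y_i), indices taken mod 9.
Σ = (-12) + (-9) + (-123.5) + (-117.5) + (-7.5) + (-44.25) + (8.5) + (-33) + (-83) = -421.25
Signed area = Σ/2 = -210.625 (negative ⇒ clockwise traversal).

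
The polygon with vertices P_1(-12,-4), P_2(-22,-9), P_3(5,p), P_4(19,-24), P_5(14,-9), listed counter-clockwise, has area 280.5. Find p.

The doubled signed area Σ (x_i y_{i+1} − x_{i+1} y_i) is linear in p.
With p=0 it equals -54; the coefficient of p is -41 (from the two edges through P_3).
So -41·p + -54 = 2·280.5 = 561 ⇒ p = -15.

-15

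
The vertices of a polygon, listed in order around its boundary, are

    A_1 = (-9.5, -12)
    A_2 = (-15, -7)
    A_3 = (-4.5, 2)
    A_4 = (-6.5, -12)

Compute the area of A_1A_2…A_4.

Apply Gauss's area formula: 2A = Σ (x_i·y_{i+1} − x_{i+1}·y_i), indices taken mod 4.
Σ = (-113.5) + (-61.5) + (67) + (-36) = -144
Area = |Σ|/2 = 72.

72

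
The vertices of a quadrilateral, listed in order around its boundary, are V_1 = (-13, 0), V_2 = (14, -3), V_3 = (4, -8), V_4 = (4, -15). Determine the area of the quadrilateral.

142

Σ = (39) + (-100) + (-28) + (-195) = -284
Area = |Σ|/2 = 142.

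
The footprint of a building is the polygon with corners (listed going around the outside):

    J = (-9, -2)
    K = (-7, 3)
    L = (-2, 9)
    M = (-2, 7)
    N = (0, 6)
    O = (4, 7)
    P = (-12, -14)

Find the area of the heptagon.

102

Σ = (-41) + (-57) + (4) + (-12) + (-24) + (28) + (-102) = -204
Area = |Σ|/2 = 102.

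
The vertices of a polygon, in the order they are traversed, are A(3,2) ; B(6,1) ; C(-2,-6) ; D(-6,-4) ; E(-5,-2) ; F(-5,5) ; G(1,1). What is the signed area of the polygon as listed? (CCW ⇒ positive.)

A→B: (3)(1) − (6)(2) = -9
B→C: (6)(-6) − (-2)(1) = -34
C→D: (-2)(-4) − (-6)(-6) = -28
D→E: (-6)(-2) − (-5)(-4) = -8
E→F: (-5)(5) − (-5)(-2) = -35
F→G: (-5)(1) − (1)(5) = -10
G→A: (1)(2) − (3)(1) = -1
Σ = -125
Signed area = Σ/2 = -62.5 (negative ⇒ clockwise traversal).

-62.5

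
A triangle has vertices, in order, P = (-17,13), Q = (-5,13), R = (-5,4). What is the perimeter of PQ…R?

36

|PQ| = √((12)² + (0)²) = √144 = 12
|QR| = √((0)² + (-9)²) = √81 = 9
|RP| = √((-12)² + (9)²) = √225 = 15
Perimeter = 12 + 9 + 15 = 36.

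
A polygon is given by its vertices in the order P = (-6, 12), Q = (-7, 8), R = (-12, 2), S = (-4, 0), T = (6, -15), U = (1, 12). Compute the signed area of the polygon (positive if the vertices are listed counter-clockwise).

Apply the shoelace (surveyor's) formula: 2A = Σ (x_i·y_{i+1} − x_{i+1}·y_i), indices taken mod 6.
Cross-terms: 36, 82, 8, 60, 87, 84  ⇒  Σ = 357
Signed area = Σ/2 = 178.5 (positive ⇒ counter-clockwise traversal).

178.5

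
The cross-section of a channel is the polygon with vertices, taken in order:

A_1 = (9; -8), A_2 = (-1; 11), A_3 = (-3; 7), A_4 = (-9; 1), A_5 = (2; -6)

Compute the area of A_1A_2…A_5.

133.5

Cross-terms: 91, 26, 60, 52, 38  ⇒  Σ = 267
Area = |Σ|/2 = 133.5.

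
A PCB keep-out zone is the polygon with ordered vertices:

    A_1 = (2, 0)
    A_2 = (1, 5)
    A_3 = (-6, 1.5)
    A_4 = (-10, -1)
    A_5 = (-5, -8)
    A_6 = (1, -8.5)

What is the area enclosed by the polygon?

102.5

Apply Gauss's area formula: 2A = Σ (x_i·y_{i+1} − x_{i+1}·y_i), indices taken mod 6.
Cross-terms: 10, 31.5, 21, 75, 50.5, 17  ⇒  Σ = 205
Area = |Σ|/2 = 102.5.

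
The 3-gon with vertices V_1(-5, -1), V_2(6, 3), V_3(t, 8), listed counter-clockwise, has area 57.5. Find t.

-9

The doubled signed area Σ (x_i y_{i+1} − x_{i+1} y_i) is linear in t.
With t=0 it equals 79; the coefficient of t is -4 (from the two edges through V_3).
So -4·t + 79 = 2·57.5 = 115 ⇒ t = -9.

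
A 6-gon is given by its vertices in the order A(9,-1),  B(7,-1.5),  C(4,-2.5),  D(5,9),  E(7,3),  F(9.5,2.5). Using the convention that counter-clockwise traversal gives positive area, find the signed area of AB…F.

Apply the shoelace (surveyor's) formula: 2A = Σ (x_i·y_{i+1} − x_{i+1}·y_i), indices taken mod 6.
Σ = (-6.5) + (-11.5) + (48.5) + (-48) + (-11) + (-32) = -60.5
Signed area = Σ/2 = -30.25 (negative ⇒ clockwise traversal).

-30.25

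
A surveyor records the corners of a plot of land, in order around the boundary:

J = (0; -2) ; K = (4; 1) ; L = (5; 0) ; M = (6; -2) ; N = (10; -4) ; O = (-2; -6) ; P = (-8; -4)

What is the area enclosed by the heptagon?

51.5

Apply the shoelace formula: 2A = Σ (x_i·y_{i+1} − x_{i+1}·y_i), indices taken mod 7.
Cross-terms: 8, -5, -10, -4, -68, -40, 16  ⇒  Σ = -103
Area = |Σ|/2 = 51.5.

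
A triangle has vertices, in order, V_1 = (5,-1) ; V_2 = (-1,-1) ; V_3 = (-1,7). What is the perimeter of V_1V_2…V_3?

|V_1V_2| = √((-6)² + (0)²) = √36 = 6
|V_2V_3| = √((0)² + (8)²) = √64 = 8
|V_3V_1| = √((6)² + (-8)²) = √100 = 10
Perimeter = 6 + 8 + 10 = 24.

24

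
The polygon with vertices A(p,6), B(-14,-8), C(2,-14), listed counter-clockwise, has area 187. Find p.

Write out the shoelace sum; only the two edges meeting at A involve p:
2·Area = [(2·6 − p·(-14)) + (p·(-8) − (-14)·6)] + 212
       = 6·p + 308 = 374
⇒ p = 11.

11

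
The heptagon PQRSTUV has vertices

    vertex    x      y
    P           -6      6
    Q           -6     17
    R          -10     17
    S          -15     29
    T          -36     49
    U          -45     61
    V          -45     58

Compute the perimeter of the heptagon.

140

|PQ| = √((0)² + (11)²) = √121 = 11
|QR| = √((-4)² + (0)²) = √16 = 4
|RS| = √((-5)² + (12)²) = √169 = 13
|ST| = √((-21)² + (20)²) = √841 = 29
|TU| = √((-9)² + (12)²) = √225 = 15
|UV| = √((0)² + (-3)²) = √9 = 3
|VP| = √((39)² + (-52)²) = √4225 = 65
Perimeter = 11 + 4 + 13 + 29 + 15 + 3 + 65 = 140.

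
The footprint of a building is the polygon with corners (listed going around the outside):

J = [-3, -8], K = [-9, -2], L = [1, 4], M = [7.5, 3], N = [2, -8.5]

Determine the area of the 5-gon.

Σ = (-66) + (-34) + (-27) + (-69.75) + (-41.5) = -238.25
Area = |Σ|/2 = 119.125.

119.125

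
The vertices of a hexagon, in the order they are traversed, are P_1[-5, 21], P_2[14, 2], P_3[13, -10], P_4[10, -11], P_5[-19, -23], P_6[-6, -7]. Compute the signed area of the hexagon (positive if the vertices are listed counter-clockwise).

-559

P_1→P_2: (-5)(2) − (14)(21) = -304
P_2→P_3: (14)(-10) − (13)(2) = -166
P_3→P_4: (13)(-11) − (10)(-10) = -43
P_4→P_5: (10)(-23) − (-19)(-11) = -439
P_5→P_6: (-19)(-7) − (-6)(-23) = -5
P_6→P_1: (-6)(21) − (-5)(-7) = -161
Σ = -1118
Signed area = Σ/2 = -559 (negative ⇒ clockwise traversal).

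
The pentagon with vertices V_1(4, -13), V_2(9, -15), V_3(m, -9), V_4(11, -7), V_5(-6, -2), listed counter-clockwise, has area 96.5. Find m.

The doubled signed area Σ (x_i y_{i+1} − x_{i+1} y_i) is linear in m.
With m=0 it equals 97; the coefficient of m is 8 (from the two edges through V_3).
So 8·m + 97 = 2·96.5 = 193 ⇒ m = 12.

12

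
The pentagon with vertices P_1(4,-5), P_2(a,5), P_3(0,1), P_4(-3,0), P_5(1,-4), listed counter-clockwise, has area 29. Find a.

2

Write out the shoelace sum; only the two edges meeting at P_2 involve a:
2·Area = [(4·5 − a·(-5)) + (a·1 − 0·5)] + 26
       = 6·a + 46 = 58
⇒ a = 2.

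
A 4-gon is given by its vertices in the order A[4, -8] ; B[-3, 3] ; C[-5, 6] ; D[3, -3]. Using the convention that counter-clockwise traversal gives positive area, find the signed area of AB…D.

-15

Σ = (-12) + (-3) + (-3) + (-12) = -30
Signed area = Σ/2 = -15 (negative ⇒ clockwise traversal).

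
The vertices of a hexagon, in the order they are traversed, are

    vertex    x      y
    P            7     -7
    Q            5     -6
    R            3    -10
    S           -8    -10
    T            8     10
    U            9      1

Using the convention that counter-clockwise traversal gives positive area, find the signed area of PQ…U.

Apply the shoelace formula: 2A = Σ (x_i·y_{i+1} − x_{i+1}·y_i), indices taken mod 6.
Cross-terms: -7, -32, -110, 0, -82, -70  ⇒  Σ = -301
Signed area = Σ/2 = -150.5 (negative ⇒ clockwise traversal).

-150.5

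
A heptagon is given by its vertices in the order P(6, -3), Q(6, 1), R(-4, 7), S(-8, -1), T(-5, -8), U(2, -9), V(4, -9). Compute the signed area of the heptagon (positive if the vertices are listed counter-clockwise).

155

Apply the shoelace formula: 2A = Σ (x_i·y_{i+1} − x_{i+1}·y_i), indices taken mod 7.
Σ = (24) + (46) + (60) + (59) + (61) + (18) + (42) = 310
Signed area = Σ/2 = 155 (positive ⇒ counter-clockwise traversal).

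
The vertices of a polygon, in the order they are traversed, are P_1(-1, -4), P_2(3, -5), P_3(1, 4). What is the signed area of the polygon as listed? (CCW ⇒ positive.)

17

Σ = (17) + (17) + (0) = 34
Signed area = Σ/2 = 17 (positive ⇒ counter-clockwise traversal).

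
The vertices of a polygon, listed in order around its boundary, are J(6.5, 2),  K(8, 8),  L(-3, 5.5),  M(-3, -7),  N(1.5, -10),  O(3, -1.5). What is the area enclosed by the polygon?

112.75

Σ = (36) + (68) + (37.5) + (40.5) + (27.75) + (15.75) = 225.5
Area = |Σ|/2 = 112.75.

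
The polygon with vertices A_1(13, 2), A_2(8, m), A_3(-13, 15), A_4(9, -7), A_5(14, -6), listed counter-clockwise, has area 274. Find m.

The doubled signed area Σ (x_i y_{i+1} − x_{i+1} y_i) is linear in m.
With m=0 it equals 210; the coefficient of m is 26 (from the two edges through A_2).
So 26·m + 210 = 2·274 = 548 ⇒ m = 13.

13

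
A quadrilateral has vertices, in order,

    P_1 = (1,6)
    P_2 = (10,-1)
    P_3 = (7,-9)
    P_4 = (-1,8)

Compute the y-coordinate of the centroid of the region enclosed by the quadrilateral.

Apply the shoelace formula. First the cross-terms c_i = x_i·y_{i+1} − x_{i+1}·y_i:
  -61, -83, 47, -14  ⇒  2A = -111, A = -55.5.
Then Σ (y_i + y_{i+1})·c_i = 282, so ȳ = 282 / (6·(-55.5)) = -94/111.

-94/111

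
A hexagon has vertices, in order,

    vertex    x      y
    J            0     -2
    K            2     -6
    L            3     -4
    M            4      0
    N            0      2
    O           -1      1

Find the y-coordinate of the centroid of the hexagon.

-88/63

Apply the shoelace (surveyor's) formula. First the cross-terms c_i = x_i·y_{i+1} − x_{i+1}·y_i:
  4, 10, 16, 8, 2, 2  ⇒  2A = 42, A = 21.
Then Σ (y_i + y_{i+1})·c_i = -176, so ȳ = -176 / (6·21) = -88/63.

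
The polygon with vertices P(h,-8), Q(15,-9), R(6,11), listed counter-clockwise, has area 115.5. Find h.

Write out the shoelace sum; only the two edges meeting at P involve h:
2·Area = [(6·(-8) − h·11) + (h·(-9) − 15·(-8))] + 219
       = -20·h + 291 = 231
⇒ h = 3.

3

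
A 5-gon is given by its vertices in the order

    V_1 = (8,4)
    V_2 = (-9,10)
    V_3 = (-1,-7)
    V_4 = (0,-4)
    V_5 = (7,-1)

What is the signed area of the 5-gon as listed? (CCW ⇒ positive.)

Apply the surveyor's formula: 2A = Σ (x_i·y_{i+1} − x_{i+1}·y_i), indices taken mod 5.
V_1→V_2: (8)(10) − (-9)(4) = 116
V_2→V_3: (-9)(-7) − (-1)(10) = 73
V_3→V_4: (-1)(-4) − (0)(-7) = 4
V_4→V_5: (0)(-1) − (7)(-4) = 28
V_5→V_1: (7)(4) − (8)(-1) = 36
Σ = 257
Signed area = Σ/2 = 128.5 (positive ⇒ counter-clockwise traversal).

128.5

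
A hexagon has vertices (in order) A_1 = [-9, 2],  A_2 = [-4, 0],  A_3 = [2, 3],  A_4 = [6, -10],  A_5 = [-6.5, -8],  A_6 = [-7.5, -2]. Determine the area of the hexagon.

117.5

Apply the shoelace formula: 2A = Σ (x_i·y_{i+1} − x_{i+1}·y_i), indices taken mod 6.
Σ = (8) + (-12) + (-38) + (-113) + (-47) + (-33) = -235
Area = |Σ|/2 = 117.5.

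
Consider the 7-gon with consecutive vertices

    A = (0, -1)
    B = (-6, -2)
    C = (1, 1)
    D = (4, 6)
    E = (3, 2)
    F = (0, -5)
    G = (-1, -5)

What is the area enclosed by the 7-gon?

Apply the shoelace formula: 2A = Σ (x_i·y_{i+1} − x_{i+1}·y_i), indices taken mod 7.
Σ = (-6) + (-4) + (2) + (-10) + (-15) + (-5) + (1) = -37
Area = |Σ|/2 = 18.5.

18.5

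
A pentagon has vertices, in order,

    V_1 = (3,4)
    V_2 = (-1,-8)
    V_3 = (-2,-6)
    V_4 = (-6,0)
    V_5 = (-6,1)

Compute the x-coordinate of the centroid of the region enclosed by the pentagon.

-431/297

Apply Gauss's area formula. First the cross-terms c_i = x_i·y_{i+1} − x_{i+1}·y_i:
  -20, -10, -36, -6, -27  ⇒  2A = -99, A = -49.5.
Then Σ (x_i + x_{i+1})·c_i = 431, so x̄ = 431 / (6·(-49.5)) = -431/297.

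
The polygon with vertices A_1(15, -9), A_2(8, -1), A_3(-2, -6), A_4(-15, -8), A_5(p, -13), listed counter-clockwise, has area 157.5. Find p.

8

The doubled signed area Σ (x_i y_{i+1} − x_{i+1} y_i) is linear in p.
With p=0 it equals 323; the coefficient of p is -1 (from the two edges through A_5).
So -1·p + 323 = 2·157.5 = 315 ⇒ p = 8.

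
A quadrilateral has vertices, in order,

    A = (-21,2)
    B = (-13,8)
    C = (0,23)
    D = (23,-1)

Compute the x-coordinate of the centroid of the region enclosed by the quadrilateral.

Apply the surveyor's formula. First the cross-terms c_i = x_i·y_{i+1} − x_{i+1}·y_i:
  -142, -299, -529, 25  ⇒  2A = -945, A = -472.5.
Then Σ (x_i + x_{i+1})·c_i = -3402, so x̄ = -3402 / (6·(-472.5)) = 1.2.

1.2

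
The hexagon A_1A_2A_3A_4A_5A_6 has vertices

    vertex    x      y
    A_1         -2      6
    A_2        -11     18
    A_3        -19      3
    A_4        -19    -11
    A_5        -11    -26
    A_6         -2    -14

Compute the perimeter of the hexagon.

|A_1A_2| = √((-9)² + (12)²) = √225 = 15
|A_2A_3| = √((-8)² + (-15)²) = √289 = 17
|A_3A_4| = √((0)² + (-14)²) = √196 = 14
|A_4A_5| = √((8)² + (-15)²) = √289 = 17
|A_5A_6| = √((9)² + (12)²) = √225 = 15
|A_6A_1| = √((0)² + (20)²) = √400 = 20
Perimeter = 15 + 17 + 14 + 17 + 15 + 20 = 98.

98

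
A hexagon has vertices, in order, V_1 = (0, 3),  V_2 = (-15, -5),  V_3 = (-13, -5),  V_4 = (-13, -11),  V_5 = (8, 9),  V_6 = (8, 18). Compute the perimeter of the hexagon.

80

|V_1V_2| = √((-15)² + (-8)²) = √289 = 17
|V_2V_3| = √((2)² + (0)²) = √4 = 2
|V_3V_4| = √((0)² + (-6)²) = √36 = 6
|V_4V_5| = √((21)² + (20)²) = √841 = 29
|V_5V_6| = √((0)² + (9)²) = √81 = 9
|V_6V_1| = √((-8)² + (-15)²) = √289 = 17
Perimeter = 17 + 2 + 6 + 29 + 9 + 17 = 80.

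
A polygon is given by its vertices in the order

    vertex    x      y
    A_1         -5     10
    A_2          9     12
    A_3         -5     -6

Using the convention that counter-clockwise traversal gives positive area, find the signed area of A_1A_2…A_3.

-112

Apply the shoelace (surveyor's) formula: 2A = Σ (x_i·y_{i+1} − x_{i+1}·y_i), indices taken mod 3.
Σ = (-150) + (6) + (-80) = -224
Signed area = Σ/2 = -112 (negative ⇒ clockwise traversal).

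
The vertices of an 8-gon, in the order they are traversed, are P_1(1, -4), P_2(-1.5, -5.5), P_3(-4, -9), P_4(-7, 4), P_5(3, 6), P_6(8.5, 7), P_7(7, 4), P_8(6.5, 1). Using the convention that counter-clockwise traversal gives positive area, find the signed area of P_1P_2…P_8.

Apply the shoelace formula: 2A = Σ (x_i·y_{i+1} − x_{i+1}·y_i), indices taken mod 8.
Σ = (-11.5) + (-8.5) + (-79) + (-54) + (-30) + (-15) + (-19) + (-27) = -244
Signed area = Σ/2 = -122 (negative ⇒ clockwise traversal).

-122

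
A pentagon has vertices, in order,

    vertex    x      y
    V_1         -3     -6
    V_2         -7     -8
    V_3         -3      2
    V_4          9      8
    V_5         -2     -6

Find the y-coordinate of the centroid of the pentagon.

Apply the shoelace (surveyor's) formula. First the cross-terms c_i = x_i·y_{i+1} − x_{i+1}·y_i:
  -18, -38, -42, -38, -6  ⇒  2A = -142, A = -71.
Then Σ (y_i + y_{i+1})·c_i = 56, so ȳ = 56 / (6·(-71)) = -28/213.

-28/213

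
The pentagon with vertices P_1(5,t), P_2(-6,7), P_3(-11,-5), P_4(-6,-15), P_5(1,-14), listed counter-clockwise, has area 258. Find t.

10

Write out the shoelace sum; only the two edges meeting at P_1 involve t:
2·Area = [(1·t − 5·(-14)) + (5·7 − (-6)·t)] + 341
       = 7·t + 446 = 516
⇒ t = 10.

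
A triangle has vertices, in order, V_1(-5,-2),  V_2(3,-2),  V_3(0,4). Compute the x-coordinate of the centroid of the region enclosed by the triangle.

Apply the shoelace formula. First the cross-terms c_i = x_i·y_{i+1} − x_{i+1}·y_i:
  16, 12, 20  ⇒  2A = 48, A = 24.
Then Σ (x_i + x_{i+1})·c_i = -96, so x̄ = -96 / (6·24) = -2/3.

-2/3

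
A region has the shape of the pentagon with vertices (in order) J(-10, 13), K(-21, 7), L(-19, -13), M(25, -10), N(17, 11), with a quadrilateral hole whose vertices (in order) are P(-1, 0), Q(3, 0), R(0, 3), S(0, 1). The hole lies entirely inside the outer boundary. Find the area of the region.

945

Outer boundary:
Apply the shoelace formula: 2A = Σ (x_i·y_{i+1} − x_{i+1}·y_i), indices taken mod 5.
Cross-terms: 203, 406, 515, 445, 331  ⇒  Σ = 1900
Area = |Σ|/2 = 950.
Hole:
Σ = (0) + (9) + (0) + (1) = 10
Area = |Σ|/2 = 5.
Net area = 950 − 5 = 945.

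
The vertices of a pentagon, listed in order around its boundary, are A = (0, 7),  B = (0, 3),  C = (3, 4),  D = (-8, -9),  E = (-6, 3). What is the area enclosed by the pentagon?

62

Σ = (0) + (-9) + (5) + (-78) + (-42) = -124
Area = |Σ|/2 = 62.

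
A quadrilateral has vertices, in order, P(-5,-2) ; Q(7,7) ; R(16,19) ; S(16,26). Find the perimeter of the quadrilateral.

|PQ| = √((12)² + (9)²) = √225 = 15
|QR| = √((9)² + (12)²) = √225 = 15
|RS| = √((0)² + (7)²) = √49 = 7
|SP| = √((-21)² + (-28)²) = √1225 = 35
Perimeter = 15 + 15 + 7 + 35 = 72.

72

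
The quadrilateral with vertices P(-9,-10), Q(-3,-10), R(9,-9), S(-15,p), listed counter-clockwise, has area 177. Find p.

Write out the shoelace sum; only the two edges meeting at S involve p:
2·Area = [(9·p − (-15)·(-9)) + ((-15)·(-10) − (-9)·p)] + 177
       = 18·p + 192 = 354
⇒ p = 9.

9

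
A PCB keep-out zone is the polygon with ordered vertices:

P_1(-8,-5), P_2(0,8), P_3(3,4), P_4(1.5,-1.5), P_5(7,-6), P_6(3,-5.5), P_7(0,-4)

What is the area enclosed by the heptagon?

80.75

P_1→P_2: (-8)(8) − (0)(-5) = -64
P_2→P_3: (0)(4) − (3)(8) = -24
P_3→P_4: (3)(-1.5) − (1.5)(4) = -10.5
P_4→P_5: (1.5)(-6) − (7)(-1.5) = 1.5
P_5→P_6: (7)(-5.5) − (3)(-6) = -20.5
P_6→P_7: (3)(-4) − (0)(-5.5) = -12
P_7→P_1: (0)(-5) − (-8)(-4) = -32
Σ = -161.5
Area = |Σ|/2 = 80.75.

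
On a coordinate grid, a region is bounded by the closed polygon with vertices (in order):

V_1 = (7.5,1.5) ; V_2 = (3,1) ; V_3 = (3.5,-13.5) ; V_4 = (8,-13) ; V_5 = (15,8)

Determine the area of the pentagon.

121.5

Apply the surveyor's formula: 2A = Σ (x_i·y_{i+1} − x_{i+1}·y_i), indices taken mod 5.
V_1→V_2: (7.5)(1) − (3)(1.5) = 3
V_2→V_3: (3)(-13.5) − (3.5)(1) = -44
V_3→V_4: (3.5)(-13) − (8)(-13.5) = 62.5
V_4→V_5: (8)(8) − (15)(-13) = 259
V_5→V_1: (15)(1.5) − (7.5)(8) = -37.5
Σ = 243
Area = |Σ|/2 = 121.5.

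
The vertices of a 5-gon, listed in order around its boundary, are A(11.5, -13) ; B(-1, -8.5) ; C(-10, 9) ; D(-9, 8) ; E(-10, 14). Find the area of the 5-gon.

140.375

Σ = (-110.75) + (-94) + (1) + (-46) + (-31) = -280.75
Area = |Σ|/2 = 140.375.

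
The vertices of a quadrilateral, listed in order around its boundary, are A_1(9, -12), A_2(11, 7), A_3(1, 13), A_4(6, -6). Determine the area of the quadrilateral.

Cross-terms: 195, 136, -84, -18  ⇒  Σ = 229
Area = |Σ|/2 = 114.5.

114.5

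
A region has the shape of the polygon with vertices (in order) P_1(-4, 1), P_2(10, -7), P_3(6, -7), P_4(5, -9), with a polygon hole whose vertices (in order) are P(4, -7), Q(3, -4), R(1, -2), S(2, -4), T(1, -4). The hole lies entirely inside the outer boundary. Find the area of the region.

Outer boundary:
Apply the shoelace (surveyor's) formula: 2A = Σ (x_i·y_{i+1} − x_{i+1}·y_i), indices taken mod 4.
Σ = (18) + (-28) + (-19) + (-31) = -60
Area = |Σ|/2 = 30.
Hole:
Cross-terms: 5, -2, 0, -4, 9  ⇒  Σ = 8
Area = |Σ|/2 = 4.
Net area = 30 − 4 = 26.

26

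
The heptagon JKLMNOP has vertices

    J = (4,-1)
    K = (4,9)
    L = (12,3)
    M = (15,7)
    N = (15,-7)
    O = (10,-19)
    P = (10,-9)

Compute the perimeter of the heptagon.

72

|JK| = √((0)² + (10)²) = √100 = 10
|KL| = √((8)² + (-6)²) = √100 = 10
|LM| = √((3)² + (4)²) = √25 = 5
|MN| = √((0)² + (-14)²) = √196 = 14
|NO| = √((-5)² + (-12)²) = √169 = 13
|OP| = √((0)² + (10)²) = √100 = 10
|PJ| = √((-6)² + (8)²) = √100 = 10
Perimeter = 10 + 10 + 5 + 14 + 13 + 10 + 10 = 72.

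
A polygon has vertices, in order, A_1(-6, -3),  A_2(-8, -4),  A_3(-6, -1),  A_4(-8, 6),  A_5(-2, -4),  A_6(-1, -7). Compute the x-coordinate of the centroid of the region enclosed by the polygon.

-643/135

Apply the shoelace (surveyor's) formula. First the cross-terms c_i = x_i·y_{i+1} − x_{i+1}·y_i:
  0, -16, -44, 44, 10, -39  ⇒  2A = -45, A = -22.5.
Then Σ (x_i + x_{i+1})·c_i = 643, so x̄ = 643 / (6·(-22.5)) = -643/135.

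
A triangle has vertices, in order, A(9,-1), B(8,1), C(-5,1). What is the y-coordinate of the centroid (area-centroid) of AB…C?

Apply the surveyor's formula. First the cross-terms c_i = x_i·y_{i+1} − x_{i+1}·y_i:
  17, 13, -4  ⇒  2A = 26, A = 13.
Then Σ (y_i + y_{i+1})·c_i = 26, so ȳ = 26 / (6·13) = 1/3.

1/3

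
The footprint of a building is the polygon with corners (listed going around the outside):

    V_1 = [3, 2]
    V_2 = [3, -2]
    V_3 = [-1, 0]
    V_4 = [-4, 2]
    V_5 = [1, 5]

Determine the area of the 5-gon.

Cross-terms: -12, -2, -2, -22, -13  ⇒  Σ = -51
Area = |Σ|/2 = 25.5.

25.5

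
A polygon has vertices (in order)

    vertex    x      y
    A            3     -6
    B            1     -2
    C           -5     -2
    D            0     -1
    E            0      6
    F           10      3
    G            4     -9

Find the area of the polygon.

83

Apply Gauss's area formula: 2A = Σ (x_i·y_{i+1} − x_{i+1}·y_i), indices taken mod 7.
Cross-terms: 0, -12, 5, 0, -60, -102, 3  ⇒  Σ = -166
Area = |Σ|/2 = 83.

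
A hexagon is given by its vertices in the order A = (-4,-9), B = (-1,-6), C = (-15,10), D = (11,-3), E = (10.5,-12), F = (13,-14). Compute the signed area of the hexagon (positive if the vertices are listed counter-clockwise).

-207.25

Apply the surveyor's formula: 2A = Σ (x_i·y_{i+1} − x_{i+1}·y_i), indices taken mod 6.
Σ = (15) + (-100) + (-65) + (-100.5) + (9) + (-173) = -414.5
Signed area = Σ/2 = -207.25 (negative ⇒ clockwise traversal).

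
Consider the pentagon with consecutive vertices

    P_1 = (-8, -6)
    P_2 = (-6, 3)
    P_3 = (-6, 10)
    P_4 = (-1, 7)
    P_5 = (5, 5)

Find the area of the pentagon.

82

Apply the shoelace formula: 2A = Σ (x_i·y_{i+1} − x_{i+1}·y_i), indices taken mod 5.
Cross-terms: -60, -42, -32, -40, 10  ⇒  Σ = -164
Area = |Σ|/2 = 82.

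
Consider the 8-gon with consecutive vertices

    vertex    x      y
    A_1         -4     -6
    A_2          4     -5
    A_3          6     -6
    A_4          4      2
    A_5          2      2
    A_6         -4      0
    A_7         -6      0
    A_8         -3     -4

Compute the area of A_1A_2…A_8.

62

Apply Gauss's area formula: 2A = Σ (x_i·y_{i+1} − x_{i+1}·y_i), indices taken mod 8.
Σ = (44) + (6) + (36) + (4) + (8) + (0) + (24) + (2) = 124
Area = |Σ|/2 = 62.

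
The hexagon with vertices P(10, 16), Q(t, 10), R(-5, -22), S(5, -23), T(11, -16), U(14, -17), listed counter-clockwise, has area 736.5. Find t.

The doubled signed area Σ (x_i y_{i+1} − x_{i+1} y_i) is linear in t.
With t=0 it equals 979; the coefficient of t is -38 (from the two edges through Q).
So -38·t + 979 = 2·736.5 = 1473 ⇒ t = -13.

-13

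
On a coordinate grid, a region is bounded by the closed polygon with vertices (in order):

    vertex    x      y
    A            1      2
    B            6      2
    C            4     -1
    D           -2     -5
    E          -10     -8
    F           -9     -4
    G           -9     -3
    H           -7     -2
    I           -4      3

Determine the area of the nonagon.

Σ = (-10) + (-14) + (-22) + (-34) + (-32) + (-9) + (-3) + (-29) + (-11) = -164
Area = |Σ|/2 = 82.

82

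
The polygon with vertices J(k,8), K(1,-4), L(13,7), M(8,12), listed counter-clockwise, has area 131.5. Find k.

Write out the shoelace sum; only the two edges meeting at J involve k:
2·Area = [(8·8 − k·12) + (k·(-4) − 1·8)] + 159
       = -16·k + 215 = 263
⇒ k = -3.

-3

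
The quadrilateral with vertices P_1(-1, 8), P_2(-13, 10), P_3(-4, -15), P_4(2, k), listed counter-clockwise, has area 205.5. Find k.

-12

Write out the shoelace sum; only the two edges meeting at P_4 involve k:
2·Area = [((-4)·k − 2·(-15)) + (2·8 − (-1)·k)] + 329
       = -3·k + 375 = 411
⇒ k = -12.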